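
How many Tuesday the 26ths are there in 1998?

Check the 26th of each month of 1998: Jan 26: Mon, Feb 26: Thu, Mar 26: Thu, Apr 26: Sun, May 26: Tue, Jun 26: Fri, Jul 26: Sun, Aug 26: Wed, Sep 26: Sat, Oct 26: Mon, Nov 26: Thu, Dec 26: Sat.
Tuesday occurs in May — 1 month.

1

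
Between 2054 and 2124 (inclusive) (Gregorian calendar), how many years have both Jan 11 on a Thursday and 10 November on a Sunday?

Check each year's weekday for Jan 11 and 10 November:
  2054: Sun/Tue  2055: Mon/Wed  2056: Tue/Fri  2057: Thu/Sat  2058: Fri/Sun  2059: Sat/Mon  2060: Sun/Wed  2061: Tue/Thu  2062: Wed/Fri  2063: Thu/Sat  2064: Fri/Mon  2065: Sun/Tue  2066: Mon/Wed  2067: Tue/Thu  …(43 more)…  2111: Sun/Tue  2112: Mon/Thu  2113: Wed/Fri  2114: Thu/Sat  2115: Fri/Sun  2116: Sat/Tue  2117: Mon/Wed  2118: Tue/Thu  2119: Wed/Fri  2120: Thu/Sun ✓  2121: Sat/Mon  2122: Sun/Tue  2123: Mon/Wed  2124: Tue/Fri
Both conditions hold in: 2080, 2120 — 2.

2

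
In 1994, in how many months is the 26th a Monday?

2

Check the 26th of each month of 1994: Jan 26: Wed, Feb 26: Sat, Mar 26: Sat, Apr 26: Tue, May 26: Thu, Jun 26: Sun, Jul 26: Tue, Aug 26: Fri, Sep 26: Mon, Oct 26: Wed, Nov 26: Sat, Dec 26: Mon.
Monday occurs in September, December — 2 months.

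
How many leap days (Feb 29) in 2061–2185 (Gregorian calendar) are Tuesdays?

Leap years in 2061–2185: 30 of them.
Feb 29 weekday advances by 5 (mod 7) from one leap year to the next four years later (or differs when a century non-leap intervenes).
Leap-day weekdays: 2064:Fri 2068:Wed 2072:Mon 2076:Sat 2080:Thu 2084:Tue✓ 2088:Sun 2092:Fri 2096:Wed 2104:Fri 2108:Wed 2112:Mon 2116:Sat …(4 more)… 2136:Wed 2140:Mon 2144:Sat 2148:Thu 2152:Tue✓ 2156:Sun 2160:Fri 2164:Wed 2168:Mon 2172:Sat 2176:Thu 2180:Tue✓ 2184:Sun
Tuesday: 2084, 2124, 2152, 2180 → 4.

4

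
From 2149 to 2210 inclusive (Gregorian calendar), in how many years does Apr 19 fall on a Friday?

8

Track Apr 19's weekday year by year (advancing +1, or +2 across a Feb 29):
  2149: Sat  2150: Sun (+1)  2151: Mon (+1)  2152: Wed (+2)  2153: Thu (+1)
  2154: Fri (+1) ✓  2155: Sat (+1)  2156: Mon (+2)  2157: Tue (+1)  2158: Wed (+1)
  2159: Thu (+1)  2160: Sat (+2)  2161: Sun (+1)  2162: Mon (+1)  … (34 more years) …
  2197: Wed (+1)  2198: Thu (+1)  2199: Fri (+1) ✓  2200: Sat (+1)  2201: Sun (+1)
  2202: Mon (+1)  2203: Tue (+1)  2204: Thu (+2)  2205: Fri (+1) ✓  2206: Sat (+1)
  2207: Sun (+1)  2208: Tue (+2)  2209: Wed (+1)  2210: Thu (+1)
Friday years: 2154, 2165, 2171, 2176, 2182, 2193, 2199, 2205 — 8 in total.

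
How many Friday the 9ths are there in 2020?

1

Check the 9th of each month of 2020: Jan 9: Thu, Feb 9: Sun, Mar 9: Mon, Apr 9: Thu, May 9: Sat, Jun 9: Tue, Jul 9: Thu, Aug 9: Sun, Sep 9: Wed, Oct 9: Fri, Nov 9: Mon, Dec 9: Wed.
Friday occurs in October — 1 month.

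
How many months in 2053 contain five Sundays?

4

A month of length L has five Sundays iff its first Sunday is on day ≤ L−28 (so day 1–3 in a 31-day month, 1–2 in a 30-day month, day 1 in a leap February).
Checking each month of 2053: Jan starts Wed (31d); Feb starts Sat (28d); Mar starts Sat (31d) ✓; Apr starts Tue (30d); May starts Thu (31d); Jun starts Sun (30d) ✓; Jul starts Tue (31d); Aug starts Fri (31d) ✓; Sep starts Mon (30d); Oct starts Wed (31d); Nov starts Sat (30d) ✓; Dec starts Mon (31d).
Five-Sunday months: March, June, August, November → 4.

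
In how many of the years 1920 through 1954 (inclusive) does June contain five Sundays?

June has 30 days; it has five Sundays when Sunday falls among the first (month-length − 28) days — i.e. when June 1 is one of Sunday/Saturday.
June 1 by year: 1920:Tue 1921:Wed 1922:Thu 1923:Fri 1924:Sun✓ 1925:Mon 1926:Tue 1927:Wed 1928:Fri 1929:Sat✓ 1930:Sun✓ 1931:Mon 1932:Wed 1933:Thu 1934:Fri …(5 more)… 1940:Sat✓ 1941:Sun✓ 1942:Mon 1943:Tue 1944:Thu 1945:Fri 1946:Sat✓ 1947:Sun✓ 1948:Tue 1949:Wed 1950:Thu 1951:Fri 1952:Sun✓ 1953:Mon 1954:Tue
Years with five Sundays: 1924, 1929, 1930, 1935, 1940, 1941, 1946, 1947, 1952 → 9.

9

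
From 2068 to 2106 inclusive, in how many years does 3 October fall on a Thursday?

Track 3 October's weekday year by year (advancing +1, or +2 across a Feb 29):
  2068: Wed  2069: Thu (+1) ✓  2070: Fri (+1)  2071: Sat (+1)  2072: Mon (+2)
  2073: Tue (+1)  2074: Wed (+1)  2075: Thu (+1) ✓  2076: Sat (+2)  2077: Sun (+1)
  2078: Mon (+1)  2079: Tue (+1)  2080: Thu (+2) ✓  2081: Fri (+1)  … (11 more years) …
  2093: Sat (+1)  2094: Sun (+1)  2095: Mon (+1)  2096: Wed (+2)  2097: Thu (+1) ✓
  2098: Fri (+1)  2099: Sat (+1)  2100: Sun (+1)  2101: Mon (+1)  2102: Tue (+1)
  2103: Wed (+1)  2104: Fri (+2)  2105: Sat (+1)  2106: Sun (+1)
Thursday years: 2069, 2075, 2080, 2086, 2097 — 5 in total.

5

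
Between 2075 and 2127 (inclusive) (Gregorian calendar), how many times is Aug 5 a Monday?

8

Track Aug 5's weekday year by year (advancing +1, or +2 across a Feb 29):
  2075: Mon ✓  2076: Wed (+2)  2077: Thu (+1)  2078: Fri (+1)  2079: Sat (+1)
  2080: Mon (+2) ✓  2081: Tue (+1)  2082: Wed (+1)  2083: Thu (+1)  2084: Sat (+2)
  2085: Sun (+1)  2086: Mon (+1) ✓  2087: Tue (+1)  2088: Thu (+2)  … (25 more years) …
  2114: Sun (+1)  2115: Mon (+1) ✓  2116: Wed (+2)  2117: Thu (+1)  2118: Fri (+1)
  2119: Sat (+1)  2120: Mon (+2) ✓  2121: Tue (+1)  2122: Wed (+1)  2123: Thu (+1)
  2124: Sat (+2)  2125: Sun (+1)  2126: Mon (+1) ✓  2127: Tue (+1)
Monday years: 2075, 2080, 2086, 2097, 2109, 2115, 2120, 2126 — 8 in total.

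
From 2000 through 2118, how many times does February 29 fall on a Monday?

Leap years in 2000–2118: 29 of them.
Feb 29 weekday advances by 5 (mod 7) from one leap year to the next four years later (or differs when a century non-leap intervenes).
Leap-day weekdays: 2000:Tue 2004:Sun 2008:Fri 2012:Wed 2016:Mon✓ 2020:Sat 2024:Thu 2028:Tue 2032:Sun 2036:Fri 2040:Wed 2044:Mon✓ 2048:Sat …(3 more)… 2064:Fri 2068:Wed 2072:Mon✓ 2076:Sat 2080:Thu 2084:Tue 2088:Sun 2092:Fri 2096:Wed 2104:Fri 2108:Wed 2112:Mon✓ 2116:Sat
Monday: 2016, 2044, 2072, 2112 → 4.

4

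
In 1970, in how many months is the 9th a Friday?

2

Check the 9th of each month of 1970: Jan 9: Fri, Feb 9: Mon, Mar 9: Mon, Apr 9: Thu, May 9: Sat, Jun 9: Tue, Jul 9: Thu, Aug 9: Sun, Sep 9: Wed, Oct 9: Fri, Nov 9: Mon, Dec 9: Wed.
Friday occurs in January, October — 2 months.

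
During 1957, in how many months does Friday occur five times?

A month of length L has five Fridays iff its first Friday is on day ≤ L−28 (so day 1–3 in a 31-day month, 1–2 in a 30-day month, day 1 in a leap February).
Checking each month of 1957: Jan starts Tue (31d); Feb starts Fri (28d); Mar starts Fri (31d) ✓; Apr starts Mon (30d); May starts Wed (31d) ✓; Jun starts Sat (30d); Jul starts Mon (31d); Aug starts Thu (31d) ✓; Sep starts Sun (30d); Oct starts Tue (31d); Nov starts Fri (30d) ✓; Dec starts Sun (31d).
Five-Friday months: March, May, August, November → 4.

4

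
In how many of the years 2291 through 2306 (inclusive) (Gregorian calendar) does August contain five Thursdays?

August has 31 days; it has five Thursdays when Thursday falls among the first (month-length − 28) days — i.e. when August 1 is one of Thursday/Wednesday/Tuesday.
August 1 by year: 2291:Sat 2292:Mon 2293:Tue✓ 2294:Wed✓ 2295:Thu✓ 2296:Sat 2297:Sun 2298:Mon 2299:Tue✓ 2300:Wed✓ 2301:Thu✓ 2302:Fri 2303:Sat 2304:Mon 2305:Tue✓ 2306:Wed✓
Years with five Thursdays: 2293, 2294, 2295, 2299, 2300, 2301, 2305, 2306 → 8.

8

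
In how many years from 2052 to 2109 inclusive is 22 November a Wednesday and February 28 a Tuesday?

5

Check each year's weekday for 22 November and February 28:
  2052: Fri/Wed  2053: Sat/Fri  2054: Sun/Sat  2055: Mon/Sun  2056: Wed/Mon  2057: Thu/Wed  2058: Fri/Thu  2059: Sat/Fri  2060: Mon/Sat  2061: Tue/Mon  2062: Wed/Tue ✓  2063: Thu/Wed  2064: Sat/Thu  2065: Sun/Sat  …(30 more)…  2096: Thu/Tue  2097: Fri/Thu  2098: Sat/Fri  2099: Sun/Sat  2100: Mon/Sun  2101: Tue/Mon  2102: Wed/Tue ✓  2103: Thu/Wed  2104: Sat/Thu  2105: Sun/Sat  2106: Mon/Sun  2107: Tue/Mon  2108: Thu/Tue  2109: Fri/Thu
Both conditions hold in: 2062, 2073, 2079, 2090, 2102 — 5.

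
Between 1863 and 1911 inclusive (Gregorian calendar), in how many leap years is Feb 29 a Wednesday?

Leap years in 1863–1911: 11 of them.
Feb 29 weekday advances by 5 (mod 7) from one leap year to the next four years later (or differs when a century non-leap intervenes).
Leap-day weekdays: 1864:Mon 1868:Sat 1872:Thu 1876:Tue 1880:Sun 1884:Fri 1888:Wed✓ 1892:Mon 1896:Sat 1904:Mon 1908:Sat
Wednesday: 1888 → 1.

1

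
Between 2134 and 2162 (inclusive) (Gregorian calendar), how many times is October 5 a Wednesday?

4

Track October 5's weekday year by year (advancing +1, or +2 across a Feb 29):
  2134: Tue  2135: Wed (+1) ✓  2136: Fri (+2)  2137: Sat (+1)  2138: Sun (+1)
  2139: Mon (+1)  2140: Wed (+2) ✓  2141: Thu (+1)  2142: Fri (+1)  2143: Sat (+1)
  2144: Mon (+2)  2145: Tue (+1)  2146: Wed (+1) ✓  2147: Thu (+1)  2148: Sat (+2)
  2149: Sun (+1)  2150: Mon (+1)  2151: Tue (+1)  2152: Thu (+2)  2153: Fri (+1)
  2154: Sat (+1)  2155: Sun (+1)  2156: Tue (+2)  2157: Wed (+1) ✓  2158: Thu (+1)
  2159: Fri (+1)  2160: Sun (+2)  2161: Mon (+1)  2162: Tue (+1)
Wednesday years: 2135, 2140, 2146, 2157 — 4 in total.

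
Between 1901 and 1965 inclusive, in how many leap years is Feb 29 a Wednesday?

Leap years in 1901–1965: 16 of them.
Feb 29 weekday advances by 5 (mod 7) from one leap year to the next four years later (or differs when a century non-leap intervenes).
Leap-day weekdays: 1904:Mon 1908:Sat 1912:Thu 1916:Tue 1920:Sun 1924:Fri 1928:Wed✓ 1932:Mon 1936:Sat 1940:Thu 1944:Tue 1948:Sun 1952:Fri 1956:Wed✓ 1960:Mon 1964:Sat
Wednesday: 1928, 1956 → 2.

2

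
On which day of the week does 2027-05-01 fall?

January 1, 2027 is a Friday.
May 1 is day 121 of the year, i.e. 120 days after Jan 1.
120 mod 7 = 1, so advance 1 weekday from Friday: Saturday.

Saturday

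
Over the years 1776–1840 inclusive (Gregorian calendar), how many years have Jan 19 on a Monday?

Track Jan 19's weekday year by year (advancing +1, or +2 across a Feb 29):
  1776: Fri  1777: Sun (+2)  1778: Mon (+1) ✓  1779: Tue (+1)  1780: Wed (+1)
  1781: Fri (+2)  1782: Sat (+1)  1783: Sun (+1)  1784: Mon (+1) ✓  1785: Wed (+2)
  1786: Thu (+1)  1787: Fri (+1)  1788: Sat (+1)  1789: Mon (+2) ✓  … (37 more years) …
  1827: Fri (+1)  1828: Sat (+1)  1829: Mon (+2) ✓  1830: Tue (+1)  1831: Wed (+1)
  1832: Thu (+1)  1833: Sat (+2)  1834: Sun (+1)  1835: Mon (+1) ✓  1836: Tue (+1)
  1837: Thu (+2)  1838: Fri (+1)  1839: Sat (+1)  1840: Sun (+1)
Monday years: 1778, 1784, 1789, 1795, 1801, 1807, 1818, 1824, 1829, 1835 — 10 in total.

10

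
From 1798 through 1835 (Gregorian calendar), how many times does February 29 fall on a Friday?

1

Leap years in 1798–1835: 8 of them.
Feb 29 weekday advances by 5 (mod 7) from one leap year to the next four years later (or differs when a century non-leap intervenes).
Leap-day weekdays: 1804:Wed 1808:Mon 1812:Sat 1816:Thu 1820:Tue 1824:Sun 1828:Fri✓ 1832:Wed
Friday: 1828 → 1.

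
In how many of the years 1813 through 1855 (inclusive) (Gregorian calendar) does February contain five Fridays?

February has 28 days (29 in leap years); it has five Fridays when Friday falls among the first (month-length − 28) days — i.e. when February 1 is Friday in a leap year (never in a common year).
February 1 by year: 1813:Mon 1814:Tue 1815:Wed 1816:Thu 1817:Sat 1818:Sun 1819:Mon 1820:Tue 1821:Thu 1822:Fri 1823:Sat 1824:Sun 1825:Tue 1826:Wed 1827:Thu …(13 more)… 1841:Mon 1842:Tue 1843:Wed 1844:Thu 1845:Sat 1846:Sun 1847:Mon 1848:Tue 1849:Thu 1850:Fri 1851:Sat 1852:Sun 1853:Tue 1854:Wed 1855:Thu
Years with five Fridays: 1828 → 1.

1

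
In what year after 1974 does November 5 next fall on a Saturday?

From one year to the next, a fixed date's weekday advances by 1, or by 2 when a Feb 29 lies between the two dates.
1974: November 5 is Tuesday.
1975: Wednesday (+1)
1976: Friday (+2)
1977: Saturday (+1)
November 5 falls on a Saturday in 1977.

1977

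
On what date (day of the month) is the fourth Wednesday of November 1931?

November 1, 1931 is a Sunday, so the first Wednesday is the 4th.
The fourth Wednesday is 4 + 21 = 25.

25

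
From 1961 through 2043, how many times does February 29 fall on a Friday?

3

Leap years in 1961–2043: 20 of them.
Feb 29 weekday advances by 5 (mod 7) from one leap year to the next four years later (or differs when a century non-leap intervenes).
Leap-day weekdays: 1964:Sat 1968:Thu 1972:Tue 1976:Sun 1980:Fri✓ 1984:Wed 1988:Mon 1992:Sat 1996:Thu 2000:Tue 2004:Sun 2008:Fri✓ 2012:Wed 2016:Mon 2020:Sat 2024:Thu 2028:Tue 2032:Sun 2036:Fri✓ 2040:Wed
Friday: 1980, 2008, 2036 → 3.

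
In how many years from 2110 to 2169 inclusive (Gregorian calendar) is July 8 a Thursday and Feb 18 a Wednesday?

Check each year's weekday for July 8 and Feb 18:
  2110: Tue/Tue  2111: Wed/Wed  2112: Fri/Thu  2113: Sat/Sat  2114: Sun/Sun  2115: Mon/Mon  2116: Wed/Tue  2117: Thu/Thu  2118: Fri/Fri  2119: Sat/Sat  2120: Mon/Sun  2121: Tue/Tue  2122: Wed/Wed  2123: Thu/Thu  …(32 more)…  2156: Thu/Wed ✓  2157: Fri/Fri  2158: Sat/Sat  2159: Sun/Sun  2160: Tue/Mon  2161: Wed/Wed  2162: Thu/Thu  2163: Fri/Fri  2164: Sun/Sat  2165: Mon/Mon  2166: Tue/Tue  2167: Wed/Wed  2168: Fri/Thu  2169: Sat/Sat
Both conditions hold in: 2128, 2156 — 2.

2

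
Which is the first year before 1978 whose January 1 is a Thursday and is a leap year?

Jan 1 advances by 2 weekdays after a leap year and by 1 after a common year.
1978: Jan 1 is Sunday.
1977: Saturday
1976: Thursday (leap)
1976 begins on a Thursday and is a leap year.

1976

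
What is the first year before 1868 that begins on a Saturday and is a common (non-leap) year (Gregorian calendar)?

1859

Jan 1 advances by 2 weekdays after a leap year and by 1 after a common year.
1868: Jan 1 is Wednesday (leap).
1867: Tuesday
1866: Monday
1865: Sunday
1864: Friday (leap)
1863: Thursday
1862: Wednesday
1861: Tuesday
1860: Sunday (leap)
1859: Saturday
1859 begins on a Saturday and is a common year.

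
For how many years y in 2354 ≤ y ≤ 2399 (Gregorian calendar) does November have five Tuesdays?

14

November has 30 days; it has five Tuesdays when Tuesday falls among the first (month-length − 28) days — i.e. when November 1 is one of Tuesday/Monday.
November 1 by year: 2354:Mon✓ 2355:Tue✓ 2356:Thu 2357:Fri 2358:Sat 2359:Sun 2360:Tue✓ 2361:Wed 2362:Thu 2363:Fri 2364:Sun 2365:Mon✓ 2366:Tue✓ 2367:Wed 2368:Fri …(16 more)… 2385:Fri 2386:Sat 2387:Sun 2388:Tue✓ 2389:Wed 2390:Thu 2391:Fri 2392:Sun 2393:Mon✓ 2394:Tue✓ 2395:Wed 2396:Fri 2397:Sat 2398:Sun 2399:Mon✓
Years with five Tuesdays: 2354, 2355, 2360, 2365, 2366, 2371, 2376, 2377, 2382, 2383, 2388, 2393, 2394, 2399 → 14.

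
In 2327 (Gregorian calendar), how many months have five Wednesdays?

A month of length L has five Wednesdays iff its first Wednesday is on day ≤ L−28 (so day 1–3 in a 31-day month, 1–2 in a 30-day month, day 1 in a leap February).
Checking each month of 2327: Jan starts Sat (31d); Feb starts Tue (28d); Mar starts Tue (31d) ✓; Apr starts Fri (30d); May starts Sun (31d); Jun starts Wed (30d) ✓; Jul starts Fri (31d); Aug starts Mon (31d) ✓; Sep starts Thu (30d); Oct starts Sat (31d); Nov starts Tue (30d) ✓; Dec starts Thu (31d).
Five-Wednesday months: March, June, August, November → 4.

4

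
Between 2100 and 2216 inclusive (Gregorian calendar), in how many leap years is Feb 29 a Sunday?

3

Leap years in 2100–2216: 28 of them.
Feb 29 weekday advances by 5 (mod 7) from one leap year to the next four years later (or differs when a century non-leap intervenes).
Leap-day weekdays: 2104:Fri 2108:Wed 2112:Mon 2116:Sat 2120:Thu 2124:Tue 2128:Sun✓ 2132:Fri 2136:Wed 2140:Mon 2144:Sat 2148:Thu 2152:Tue 2156:Sun✓ 2160:Fri 2164:Wed 2168:Mon 2172:Sat 2176:Thu 2180:Tue 2184:Sun✓ 2188:Fri 2192:Wed 2196:Mon 2204:Wed 2208:Mon 2212:Sat 2216:Thu
Sunday: 2128, 2156, 2184 → 3.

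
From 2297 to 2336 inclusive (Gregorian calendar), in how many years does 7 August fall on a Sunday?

6

Track 7 August's weekday year by year (advancing +1, or +2 across a Feb 29):
  2297: Sat  2298: Sun (+1) ✓  2299: Mon (+1)  2300: Tue (+1)  2301: Wed (+1)
  2302: Thu (+1)  2303: Fri (+1)  2304: Sun (+2) ✓  2305: Mon (+1)  2306: Tue (+1)
  2307: Wed (+1)  2308: Fri (+2)  2309: Sat (+1)  2310: Sun (+1) ✓  … (12 more years) …
  2323: Tue (+1)  2324: Thu (+2)  2325: Fri (+1)  2326: Sat (+1)  2327: Sun (+1) ✓
  2328: Tue (+2)  2329: Wed (+1)  2330: Thu (+1)  2331: Fri (+1)  2332: Sun (+2) ✓
  2333: Mon (+1)  2334: Tue (+1)  2335: Wed (+1)  2336: Fri (+2)
Sunday years: 2298, 2304, 2310, 2321, 2327, 2332 — 6 in total.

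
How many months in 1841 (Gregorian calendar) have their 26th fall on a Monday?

Check the 26th of each month of 1841: Jan 26: Tue, Feb 26: Fri, Mar 26: Fri, Apr 26: Mon, May 26: Wed, Jun 26: Sat, Jul 26: Mon, Aug 26: Thu, Sep 26: Sun, Oct 26: Tue, Nov 26: Fri, Dec 26: Sun.
Monday occurs in April, July — 2 months.

2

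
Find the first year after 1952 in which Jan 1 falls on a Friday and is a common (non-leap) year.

1954

Jan 1 advances by 2 weekdays after a leap year and by 1 after a common year.
1952: Jan 1 is Tuesday (leap).
1953: Thursday
1954: Friday
1954 begins on a Friday and is a common year.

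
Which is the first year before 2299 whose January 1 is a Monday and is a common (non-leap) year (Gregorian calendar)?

2294

Jan 1 advances by 2 weekdays after a leap year and by 1 after a common year.
2299: Jan 1 is Sunday.
2298: Saturday
2297: Friday
2296: Wednesday (leap)
2295: Tuesday
2294: Monday
2294 begins on a Monday and is a common year.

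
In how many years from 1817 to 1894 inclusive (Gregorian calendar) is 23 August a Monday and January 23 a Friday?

Check each year's weekday for 23 August and January 23:
  1817: Sat/Thu  1818: Sun/Fri  1819: Mon/Sat  1820: Wed/Sun  1821: Thu/Tue  1822: Fri/Wed  1823: Sat/Thu  1824: Mon/Fri ✓  1825: Tue/Sun  1826: Wed/Mon  1827: Thu/Tue  1828: Sat/Wed  1829: Sun/Fri  1830: Mon/Sat  …(50 more)…  1881: Tue/Sun  1882: Wed/Mon  1883: Thu/Tue  1884: Sat/Wed  1885: Sun/Fri  1886: Mon/Sat  1887: Tue/Sun  1888: Thu/Mon  1889: Fri/Wed  1890: Sat/Thu  1891: Sun/Fri  1892: Tue/Sat  1893: Wed/Mon  1894: Thu/Tue
Both conditions hold in: 1824, 1852, 1880 — 3.

3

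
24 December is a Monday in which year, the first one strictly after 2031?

From one year to the next, a fixed date's weekday advances by 1, or by 2 when a Feb 29 lies between the two dates.
2031: December 24 is Wednesday.
2032: Friday (+2)
2033: Saturday (+1)
2034: Sunday (+1)
2035: Monday (+1)
24 December falls on a Monday in 2035.

2035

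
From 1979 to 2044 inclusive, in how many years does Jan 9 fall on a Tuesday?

Track Jan 9's weekday year by year (advancing +1, or +2 across a Feb 29):
  1979: Tue ✓  1980: Wed (+1)  1981: Fri (+2)  1982: Sat (+1)  1983: Sun (+1)
  1984: Mon (+1)  1985: Wed (+2)  1986: Thu (+1)  1987: Fri (+1)  1988: Sat (+1)
  1989: Mon (+2)  1990: Tue (+1) ✓  1991: Wed (+1)  1992: Thu (+1)  … (38 more years) …
  2031: Thu (+1)  2032: Fri (+1)  2033: Sun (+2)  2034: Mon (+1)  2035: Tue (+1) ✓
  2036: Wed (+1)  2037: Fri (+2)  2038: Sat (+1)  2039: Sun (+1)  2040: Mon (+1)
  2041: Wed (+2)  2042: Thu (+1)  2043: Fri (+1)  2044: Sat (+1)
Tuesday years: 1979, 1990, 1996, 2001, 2007, 2018, 2024, 2029, 2035 — 9 in total.

9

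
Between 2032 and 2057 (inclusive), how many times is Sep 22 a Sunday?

3

Track Sep 22's weekday year by year (advancing +1, or +2 across a Feb 29):
  2032: Wed  2033: Thu (+1)  2034: Fri (+1)  2035: Sat (+1)  2036: Mon (+2)
  2037: Tue (+1)  2038: Wed (+1)  2039: Thu (+1)  2040: Sat (+2)  2041: Sun (+1) ✓
  2042: Mon (+1)  2043: Tue (+1)  2044: Thu (+2)  2045: Fri (+1)  2046: Sat (+1)
  2047: Sun (+1) ✓  2048: Tue (+2)  2049: Wed (+1)  2050: Thu (+1)  2051: Fri (+1)
  2052: Sun (+2) ✓  2053: Mon (+1)  2054: Tue (+1)  2055: Wed (+1)  2056: Fri (+2)
  2057: Sat (+1)
Sunday years: 2041, 2047, 2052 — 3 in total.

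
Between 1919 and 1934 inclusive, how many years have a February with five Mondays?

1

February has 28 days (29 in leap years); it has five Mondays when Monday falls among the first (month-length − 28) days — i.e. when February 1 is Monday in a leap year (never in a common year).
February 1 by year: 1919:Sat 1920:Sun 1921:Tue 1922:Wed 1923:Thu 1924:Fri 1925:Sun 1926:Mon 1927:Tue 1928:Wed 1929:Fri 1930:Sat 1931:Sun 1932:Mon✓ 1933:Wed 1934:Thu
Years with five Mondays: 1932 → 1.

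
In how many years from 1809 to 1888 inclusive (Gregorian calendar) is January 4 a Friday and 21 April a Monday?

3

Check each year's weekday for January 4 and 21 April:
  1809: Wed/Fri  1810: Thu/Sat  1811: Fri/Sun  1812: Sat/Tue  1813: Mon/Wed  1814: Tue/Thu  1815: Wed/Fri  1816: Thu/Sun  1817: Sat/Mon  1818: Sun/Tue  1819: Mon/Wed  1820: Tue/Fri  1821: Thu/Sat  1822: Fri/Sun  …(52 more)…  1875: Mon/Wed  1876: Tue/Fri  1877: Thu/Sat  1878: Fri/Sun  1879: Sat/Mon  1880: Sun/Wed  1881: Tue/Thu  1882: Wed/Fri  1883: Thu/Sat  1884: Fri/Mon ✓  1885: Sun/Tue  1886: Mon/Wed  1887: Tue/Thu  1888: Wed/Sat
Both conditions hold in: 1828, 1856, 1884 — 3.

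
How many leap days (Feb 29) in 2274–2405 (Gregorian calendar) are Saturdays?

Leap years in 2274–2405: 32 of them.
Feb 29 weekday advances by 5 (mod 7) from one leap year to the next four years later (or differs when a century non-leap intervenes).
Leap-day weekdays: 2276:Tue 2280:Sun 2284:Fri 2288:Wed 2292:Mon 2296:Sat✓ 2304:Mon 2308:Sat✓ 2312:Thu 2316:Tue 2320:Sun 2324:Fri 2328:Wed …(6 more)… 2356:Wed 2360:Mon 2364:Sat✓ 2368:Thu 2372:Tue 2376:Sun 2380:Fri 2384:Wed 2388:Mon 2392:Sat✓ 2396:Thu 2400:Tue 2404:Sun
Saturday: 2296, 2308, 2336, 2364, 2392 → 5.

5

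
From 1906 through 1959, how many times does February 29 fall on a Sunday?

Leap years in 1906–1959: 13 of them.
Feb 29 weekday advances by 5 (mod 7) from one leap year to the next four years later (or differs when a century non-leap intervenes).
Leap-day weekdays: 1908:Sat 1912:Thu 1916:Tue 1920:Sun✓ 1924:Fri 1928:Wed 1932:Mon 1936:Sat 1940:Thu 1944:Tue 1948:Sun✓ 1952:Fri 1956:Wed
Sunday: 1920, 1948 → 2.

2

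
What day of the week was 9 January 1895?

January 1, 1895 is a Tuesday.
January 9 is day 9 of the year, i.e. 8 days after Jan 1.
8 mod 7 = 1, so advance 1 weekday from Tuesday: Wednesday.

Wednesday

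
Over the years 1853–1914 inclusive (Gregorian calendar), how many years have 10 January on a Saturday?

Track 10 January's weekday year by year (advancing +1, or +2 across a Feb 29):
  1853: Mon  1854: Tue (+1)  1855: Wed (+1)  1856: Thu (+1)  1857: Sat (+2) ✓
  1858: Sun (+1)  1859: Mon (+1)  1860: Tue (+1)  1861: Thu (+2)  1862: Fri (+1)
  1863: Sat (+1) ✓  1864: Sun (+1)  1865: Tue (+2)  1866: Wed (+1)  … (34 more years) …
  1901: Thu (+1)  1902: Fri (+1)  1903: Sat (+1) ✓  1904: Sun (+1)  1905: Tue (+2)
  1906: Wed (+1)  1907: Thu (+1)  1908: Fri (+1)  1909: Sun (+2)  1910: Mon (+1)
  1911: Tue (+1)  1912: Wed (+1)  1913: Fri (+2)  1914: Sat (+1) ✓
Saturday years: 1857, 1863, 1874, 1880, 1885, 1891, 1903, 1914 — 8 in total.

8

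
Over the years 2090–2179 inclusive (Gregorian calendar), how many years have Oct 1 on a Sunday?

Track Oct 1's weekday year by year (advancing +1, or +2 across a Feb 29):
  2090: Sun ✓  2091: Mon (+1)  2092: Wed (+2)  2093: Thu (+1)  2094: Fri (+1)
  2095: Sat (+1)  2096: Mon (+2)  2097: Tue (+1)  2098: Wed (+1)  2099: Thu (+1)
  2100: Fri (+1)  2101: Sat (+1)  2102: Sun (+1) ✓  2103: Mon (+1)  … (62 more years) …
  2166: Wed (+1)  2167: Thu (+1)  2168: Sat (+2)  2169: Sun (+1) ✓  2170: Mon (+1)
  2171: Tue (+1)  2172: Thu (+2)  2173: Fri (+1)  2174: Sat (+1)  2175: Sun (+1) ✓
  2176: Tue (+2)  2177: Wed (+1)  2178: Thu (+1)  2179: Fri (+1)
Sunday years: 2090, 2102, 2113, 2119, 2124, 2130, 2141, 2147, 2152, 2158, 2169, 2175 — 12 in total.

12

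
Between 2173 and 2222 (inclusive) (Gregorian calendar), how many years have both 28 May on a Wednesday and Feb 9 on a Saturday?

Check each year's weekday for 28 May and Feb 9:
  2173: Fri/Tue  2174: Sat/Wed  2175: Sun/Thu  2176: Tue/Fri  2177: Wed/Sun  2178: Thu/Mon  2179: Fri/Tue  2180: Sun/Wed  2181: Mon/Fri  2182: Tue/Sat  2183: Wed/Sun  2184: Fri/Mon  2185: Sat/Wed  2186: Sun/Thu  …(22 more)…  2209: Sun/Thu  2210: Mon/Fri  2211: Tue/Sat  2212: Thu/Sun  2213: Fri/Tue  2214: Sat/Wed  2215: Sun/Thu  2216: Tue/Fri  2217: Wed/Sun  2218: Thu/Mon  2219: Fri/Tue  2220: Sun/Wed  2221: Mon/Fri  2222: Tue/Sat
Both conditions hold in: 2188 — 1.

1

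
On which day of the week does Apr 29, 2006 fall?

January 1, 2006 is a Sunday.
April 29 is day 119 of the year, i.e. 118 days after Jan 1.
118 mod 7 = 6, so advance 6 weekdays from Sunday: Saturday.

Saturday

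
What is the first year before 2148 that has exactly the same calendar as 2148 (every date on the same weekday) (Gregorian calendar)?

Two years share a calendar iff Jan 1 falls on the same weekday and both are leap or both are common. 2148: Jan 1 is Monday, leap year.
2147: Jan 1 Sunday, common
2146: Jan 1 Saturday, common
2145: Jan 1 Friday, common
2144: Jan 1 Wednesday, leap
2143: Jan 1 Tuesday, common
2142: Jan 1 Monday, common
2141: Jan 1 Sunday, common
2140: Jan 1 Friday, leap
2139: Jan 1 Thursday, common
2138: Jan 1 Wednesday, common
2137: Jan 1 Tuesday, common
2136: Jan 1 Sunday, leap
2135: Jan 1 Saturday, common
2134: Jan 1 Friday, common
2133: Jan 1 Thursday, common
2132: Jan 1 Tuesday, leap
2131: Jan 1 Monday, common
2130: Jan 1 Sunday, common
2129: Jan 1 Saturday, common
2128: Jan 1 Thursday, leap
2127: Jan 1 Wednesday, common
2126: Jan 1 Tuesday, common
2125: Jan 1 Monday, common
2124: Jan 1 Saturday, leap
2123: Jan 1 Friday, common
2122: Jan 1 Thursday, common
2121: Jan 1 Wednesday, common
2120: Jan 1 Monday, leap
2120 matches on both conditions.

2120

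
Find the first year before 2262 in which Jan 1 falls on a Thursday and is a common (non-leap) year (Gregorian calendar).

Jan 1 advances by 2 weekdays after a leap year and by 1 after a common year.
2262: Jan 1 is Wednesday.
2261: Tuesday
2260: Sunday (leap)
2259: Saturday
2258: Friday
2257: Thursday
2257 begins on a Thursday and is a common year.

2257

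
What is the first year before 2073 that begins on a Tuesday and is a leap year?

Jan 1 advances by 2 weekdays after a leap year and by 1 after a common year.
2073: Jan 1 is Sunday.
2072: Friday (leap)
2071: Thursday
2070: Wednesday
2069: Tuesday
2068: Sunday (leap)
2067: Saturday
2066: Friday
2065: Thursday
2064: Tuesday (leap)
2064 begins on a Tuesday and is a leap year.

2064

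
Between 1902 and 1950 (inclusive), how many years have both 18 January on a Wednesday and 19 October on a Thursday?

6

Check each year's weekday for 18 January and 19 October:
  1902: Sat/Sun  1903: Sun/Mon  1904: Mon/Wed  1905: Wed/Thu ✓  1906: Thu/Fri  1907: Fri/Sat  1908: Sat/Mon  1909: Mon/Tue  1910: Tue/Wed  1911: Wed/Thu ✓  1912: Thu/Sat  1913: Sat/Sun  1914: Sun/Mon  1915: Mon/Tue  …(21 more)…  1937: Mon/Tue  1938: Tue/Wed  1939: Wed/Thu ✓  1940: Thu/Sat  1941: Sat/Sun  1942: Sun/Mon  1943: Mon/Tue  1944: Tue/Thu  1945: Thu/Fri  1946: Fri/Sat  1947: Sat/Sun  1948: Sun/Tue  1949: Tue/Wed  1950: Wed/Thu ✓
Both conditions hold in: 1905, 1911, 1922, 1933, 1939, 1950 — 6.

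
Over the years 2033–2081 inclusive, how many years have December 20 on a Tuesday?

Track December 20's weekday year by year (advancing +1, or +2 across a Feb 29):
  2033: Tue ✓  2034: Wed (+1)  2035: Thu (+1)  2036: Sat (+2)  2037: Sun (+1)
  2038: Mon (+1)  2039: Tue (+1) ✓  2040: Thu (+2)  2041: Fri (+1)  2042: Sat (+1)
  2043: Sun (+1)  2044: Tue (+2) ✓  2045: Wed (+1)  2046: Thu (+1)  … (21 more years) …
  2068: Thu (+2)  2069: Fri (+1)  2070: Sat (+1)  2071: Sun (+1)  2072: Tue (+2) ✓
  2073: Wed (+1)  2074: Thu (+1)  2075: Fri (+1)  2076: Sun (+2)  2077: Mon (+1)
  2078: Tue (+1) ✓  2079: Wed (+1)  2080: Fri (+2)  2081: Sat (+1)
Tuesday years: 2033, 2039, 2044, 2050, 2061, 2067, 2072, 2078 — 8 in total.

8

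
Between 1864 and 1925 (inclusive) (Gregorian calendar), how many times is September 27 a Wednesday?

10

Track September 27's weekday year by year (advancing +1, or +2 across a Feb 29):
  1864: Tue  1865: Wed (+1) ✓  1866: Thu (+1)  1867: Fri (+1)  1868: Sun (+2)
  1869: Mon (+1)  1870: Tue (+1)  1871: Wed (+1) ✓  1872: Fri (+2)  1873: Sat (+1)
  1874: Sun (+1)  1875: Mon (+1)  1876: Wed (+2) ✓  1877: Thu (+1)  … (34 more years) …
  1912: Fri (+2)  1913: Sat (+1)  1914: Sun (+1)  1915: Mon (+1)  1916: Wed (+2) ✓
  1917: Thu (+1)  1918: Fri (+1)  1919: Sat (+1)  1920: Mon (+2)  1921: Tue (+1)
  1922: Wed (+1) ✓  1923: Thu (+1)  1924: Sat (+2)  1925: Sun (+1)
Wednesday years: 1865, 1871, 1876, 1882, 1893, 1899, 1905, 1911, 1916, 1922 — 10 in total.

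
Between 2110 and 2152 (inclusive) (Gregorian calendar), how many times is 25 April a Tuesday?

7

Track 25 April's weekday year by year (advancing +1, or +2 across a Feb 29):
  2110: Fri  2111: Sat (+1)  2112: Mon (+2)  2113: Tue (+1) ✓  2114: Wed (+1)
  2115: Thu (+1)  2116: Sat (+2)  2117: Sun (+1)  2118: Mon (+1)  2119: Tue (+1) ✓
  2120: Thu (+2)  2121: Fri (+1)  2122: Sat (+1)  2123: Sun (+1)  … (15 more years) …
  2139: Sat (+1)  2140: Mon (+2)  2141: Tue (+1) ✓  2142: Wed (+1)  2143: Thu (+1)
  2144: Sat (+2)  2145: Sun (+1)  2146: Mon (+1)  2147: Tue (+1) ✓  2148: Thu (+2)
  2149: Fri (+1)  2150: Sat (+1)  2151: Sun (+1)  2152: Tue (+2) ✓
Tuesday years: 2113, 2119, 2124, 2130, 2141, 2147, 2152 — 7 in total.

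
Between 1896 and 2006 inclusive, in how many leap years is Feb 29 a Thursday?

Leap years in 1896–2006: 27 of them.
Feb 29 weekday advances by 5 (mod 7) from one leap year to the next four years later (or differs when a century non-leap intervenes).
Leap-day weekdays: 1896:Sat 1904:Mon 1908:Sat 1912:Thu✓ 1916:Tue 1920:Sun 1924:Fri 1928:Wed 1932:Mon 1936:Sat 1940:Thu✓ 1944:Tue 1948:Sun 1952:Fri 1956:Wed 1960:Mon 1964:Sat 1968:Thu✓ 1972:Tue 1976:Sun 1980:Fri 1984:Wed 1988:Mon 1992:Sat 1996:Thu✓ 2000:Tue 2004:Sun
Thursday: 1912, 1940, 1968, 1996 → 4.

4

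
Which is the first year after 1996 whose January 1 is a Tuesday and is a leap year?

Jan 1 advances by 2 weekdays after a leap year and by 1 after a common year.
1996: Jan 1 is Monday (leap).
1997: Wednesday
1998: Thursday
1999: Friday
2000: Saturday (leap)
2001: Monday
2002: Tuesday
2003: Wednesday
2004: Thursday (leap)
2005: Saturday
2006: Sunday
2007: Monday
2008: Tuesday (leap)
2008 begins on a Tuesday and is a leap year.

2008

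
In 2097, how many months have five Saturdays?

4

A month of length L has five Saturdays iff its first Saturday is on day ≤ L−28 (so day 1–3 in a 31-day month, 1–2 in a 30-day month, day 1 in a leap February).
Checking each month of 2097: Jan starts Tue (31d); Feb starts Fri (28d); Mar starts Fri (31d) ✓; Apr starts Mon (30d); May starts Wed (31d); Jun starts Sat (30d) ✓; Jul starts Mon (31d); Aug starts Thu (31d) ✓; Sep starts Sun (30d); Oct starts Tue (31d); Nov starts Fri (30d) ✓; Dec starts Sun (31d).
Five-Saturday months: March, June, August, November → 4.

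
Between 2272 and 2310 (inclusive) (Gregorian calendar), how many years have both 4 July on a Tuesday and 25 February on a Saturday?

Check each year's weekday for 4 July and 25 February:
  2272: Thu/Sun  2273: Fri/Tue  2274: Sat/Wed  2275: Sun/Thu  2276: Tue/Fri  2277: Wed/Sun  2278: Thu/Mon  2279: Fri/Tue  2280: Sun/Wed  2281: Mon/Fri  2282: Tue/Sat ✓  2283: Wed/Sun  2284: Fri/Mon  2285: Sat/Wed  …(11 more)…  2297: Sun/Thu  2298: Mon/Fri  2299: Tue/Sat ✓  2300: Wed/Sun  2301: Thu/Mon  2302: Fri/Tue  2303: Sat/Wed  2304: Mon/Thu  2305: Tue/Sat ✓  2306: Wed/Sun  2307: Thu/Mon  2308: Sat/Tue  2309: Sun/Thu  2310: Mon/Fri
Both conditions hold in: 2282, 2293, 2299, 2305 — 4.

4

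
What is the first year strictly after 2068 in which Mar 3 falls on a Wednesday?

From one year to the next, a fixed date's weekday advances by 1, or by 2 when a Feb 29 lies between the two dates.
2068: March 3 is Saturday.
2069: Sunday (+1)
2070: Monday (+1)
2071: Tuesday (+1)
2072: Thursday (+2)
2073: Friday (+1)
2074: Saturday (+1)
2075: Sunday (+1)
2076: Tuesday (+2)
2077: Wednesday (+1)
Mar 3 falls on a Wednesday in 2077.

2077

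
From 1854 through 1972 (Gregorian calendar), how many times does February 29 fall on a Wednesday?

Leap years in 1854–1972: 29 of them.
Feb 29 weekday advances by 5 (mod 7) from one leap year to the next four years later (or differs when a century non-leap intervenes).
Leap-day weekdays: 1856:Fri 1860:Wed✓ 1864:Mon 1868:Sat 1872:Thu 1876:Tue 1880:Sun 1884:Fri 1888:Wed✓ 1892:Mon 1896:Sat 1904:Mon 1908:Sat …(3 more)… 1924:Fri 1928:Wed✓ 1932:Mon 1936:Sat 1940:Thu 1944:Tue 1948:Sun 1952:Fri 1956:Wed✓ 1960:Mon 1964:Sat 1968:Thu 1972:Tue
Wednesday: 1860, 1888, 1928, 1956 → 4.

4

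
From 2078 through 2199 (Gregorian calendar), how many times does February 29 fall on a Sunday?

Leap years in 2078–2199: 29 of them.
Feb 29 weekday advances by 5 (mod 7) from one leap year to the next four years later (or differs when a century non-leap intervenes).
Leap-day weekdays: 2080:Thu 2084:Tue 2088:Sun✓ 2092:Fri 2096:Wed 2104:Fri 2108:Wed 2112:Mon 2116:Sat 2120:Thu 2124:Tue 2128:Sun✓ 2132:Fri …(3 more)… 2148:Thu 2152:Tue 2156:Sun✓ 2160:Fri 2164:Wed 2168:Mon 2172:Sat 2176:Thu 2180:Tue 2184:Sun✓ 2188:Fri 2192:Wed 2196:Mon
Sunday: 2088, 2128, 2156, 2184 → 4.

4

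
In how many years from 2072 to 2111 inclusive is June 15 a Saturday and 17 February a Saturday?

Check each year's weekday for June 15 and 17 February:
  2072: Wed/Wed  2073: Thu/Fri  2074: Fri/Sat  2075: Sat/Sun  2076: Mon/Mon  2077: Tue/Wed  2078: Wed/Thu  2079: Thu/Fri  2080: Sat/Sat ✓  2081: Sun/Mon  2082: Mon/Tue  2083: Tue/Wed  2084: Thu/Thu  2085: Fri/Sat  …(12 more)…  2098: Sun/Mon  2099: Mon/Tue  2100: Tue/Wed  2101: Wed/Thu  2102: Thu/Fri  2103: Fri/Sat  2104: Sun/Sun  2105: Mon/Tue  2106: Tue/Wed  2107: Wed/Thu  2108: Fri/Fri  2109: Sat/Sun  2110: Sun/Mon  2111: Mon/Tue
Both conditions hold in: 2080 — 1.

1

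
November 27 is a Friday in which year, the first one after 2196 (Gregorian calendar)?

From one year to the next, a fixed date's weekday advances by 1, or by 2 when a Feb 29 lies between the two dates.
2196: November 27 is Sunday.
2197: Monday (+1)
2198: Tuesday (+1)
2199: Wednesday (+1)
2200: Thursday (+1)
2201: Friday (+1)
November 27 falls on a Friday in 2201.

2201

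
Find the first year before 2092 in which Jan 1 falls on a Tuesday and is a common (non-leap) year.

Jan 1 advances by 2 weekdays after a leap year and by 1 after a common year.
2092: Jan 1 is Tuesday (leap).
2091: Monday
2090: Sunday
2089: Saturday
2088: Thursday (leap)
2087: Wednesday
2086: Tuesday
2086 begins on a Tuesday and is a common year.

2086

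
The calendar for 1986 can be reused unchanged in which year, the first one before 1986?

1975

Two years share a calendar iff Jan 1 falls on the same weekday and both are leap or both are common. 1986: Jan 1 is Wednesday, common year.
1985: Jan 1 Tuesday, common
1984: Jan 1 Sunday, leap
1983: Jan 1 Saturday, common
1982: Jan 1 Friday, common
1981: Jan 1 Thursday, common
1980: Jan 1 Tuesday, leap
1979: Jan 1 Monday, common
1978: Jan 1 Sunday, common
1977: Jan 1 Saturday, common
1976: Jan 1 Thursday, leap
1975: Jan 1 Wednesday, common
1975 matches on both conditions.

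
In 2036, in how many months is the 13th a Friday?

1

Check the 13th of each month of 2036: Jan 13: Sun, Feb 13: Wed, Mar 13: Thu, Apr 13: Sun, May 13: Tue, Jun 13: Fri, Jul 13: Sun, Aug 13: Wed, Sep 13: Sat, Oct 13: Mon, Nov 13: Thu, Dec 13: Sat.
Friday occurs in June — 1 month.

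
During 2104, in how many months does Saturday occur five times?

4

A month of length L has five Saturdays iff its first Saturday is on day ≤ L−28 (so day 1–3 in a 31-day month, 1–2 in a 30-day month, day 1 in a leap February).
Checking each month of 2104: Jan starts Tue (31d); Feb starts Fri (29d); Mar starts Sat (31d) ✓; Apr starts Tue (30d); May starts Thu (31d) ✓; Jun starts Sun (30d); Jul starts Tue (31d); Aug starts Fri (31d) ✓; Sep starts Mon (30d); Oct starts Wed (31d); Nov starts Sat (30d) ✓; Dec starts Mon (31d).
Five-Saturday months: March, May, August, November → 4.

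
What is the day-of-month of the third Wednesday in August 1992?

August 1, 1992 is a Saturday, so the first Wednesday is the 5th.
The third Wednesday is 5 + 14 = 19.

19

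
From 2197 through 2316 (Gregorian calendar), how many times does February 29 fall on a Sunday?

Leap years in 2197–2316: 28 of them.
Feb 29 weekday advances by 5 (mod 7) from one leap year to the next four years later (or differs when a century non-leap intervenes).
Leap-day weekdays: 2204:Wed 2208:Mon 2212:Sat 2216:Thu 2220:Tue 2224:Sun✓ 2228:Fri 2232:Wed 2236:Mon 2240:Sat 2244:Thu 2248:Tue 2252:Sun✓ 2256:Fri 2260:Wed 2264:Mon 2268:Sat 2272:Thu 2276:Tue 2280:Sun✓ 2284:Fri 2288:Wed 2292:Mon 2296:Sat 2304:Mon 2308:Sat 2312:Thu 2316:Tue
Sunday: 2224, 2252, 2280 → 3.

3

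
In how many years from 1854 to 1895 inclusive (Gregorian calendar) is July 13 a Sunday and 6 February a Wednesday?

Check each year's weekday for July 13 and 6 February:
  1854: Thu/Mon  1855: Fri/Tue  1856: Sun/Wed ✓  1857: Mon/Fri  1858: Tue/Sat  1859: Wed/Sun  1860: Fri/Mon  1861: Sat/Wed  1862: Sun/Thu  1863: Mon/Fri  1864: Wed/Sat  1865: Thu/Mon  1866: Fri/Tue  1867: Sat/Wed  …(14 more)…  1882: Thu/Mon  1883: Fri/Tue  1884: Sun/Wed ✓  1885: Mon/Fri  1886: Tue/Sat  1887: Wed/Sun  1888: Fri/Mon  1889: Sat/Wed  1890: Sun/Thu  1891: Mon/Fri  1892: Wed/Sat  1893: Thu/Mon  1894: Fri/Tue  1895: Sat/Wed
Both conditions hold in: 1856, 1884 — 2.

2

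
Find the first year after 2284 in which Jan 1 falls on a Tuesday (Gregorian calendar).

Jan 1 advances by 2 weekdays after a leap year and by 1 after a common year.
2284: Jan 1 is Tuesday (leap).
2285: Thursday
2286: Friday
2287: Saturday
2288: Sunday (leap)
2289: Tuesday
2289 begins on a Tuesday

2289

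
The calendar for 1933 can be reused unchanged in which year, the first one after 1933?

Two years share a calendar iff Jan 1 falls on the same weekday and both are leap or both are common. 1933: Jan 1 is Sunday, common year.
1934: Jan 1 Monday, common
1935: Jan 1 Tuesday, common
1936: Jan 1 Wednesday, leap
1937: Jan 1 Friday, common
1938: Jan 1 Saturday, common
1939: Jan 1 Sunday, common
1939 matches on both conditions.

1939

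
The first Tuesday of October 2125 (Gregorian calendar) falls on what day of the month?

October 1, 2125 is a Monday, so the first Tuesday is the 2nd.
The first Tuesday is 2 + 0 = 2.

2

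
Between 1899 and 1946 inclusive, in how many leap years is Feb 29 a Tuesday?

2

Leap years in 1899–1946: 11 of them.
Feb 29 weekday advances by 5 (mod 7) from one leap year to the next four years later (or differs when a century non-leap intervenes).
Leap-day weekdays: 1904:Mon 1908:Sat 1912:Thu 1916:Tue✓ 1920:Sun 1924:Fri 1928:Wed 1932:Mon 1936:Sat 1940:Thu 1944:Tue✓
Tuesday: 1916, 1944 → 2.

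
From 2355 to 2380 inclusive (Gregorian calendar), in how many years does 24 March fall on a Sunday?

4

Track 24 March's weekday year by year (advancing +1, or +2 across a Feb 29):
  2355: Thu  2356: Sat (+2)  2357: Sun (+1) ✓  2358: Mon (+1)  2359: Tue (+1)
  2360: Thu (+2)  2361: Fri (+1)  2362: Sat (+1)  2363: Sun (+1) ✓  2364: Tue (+2)
  2365: Wed (+1)  2366: Thu (+1)  2367: Fri (+1)  2368: Sun (+2) ✓  2369: Mon (+1)
  2370: Tue (+1)  2371: Wed (+1)  2372: Fri (+2)  2373: Sat (+1)  2374: Sun (+1) ✓
  2375: Mon (+1)  2376: Wed (+2)  2377: Thu (+1)  2378: Fri (+1)  2379: Sat (+1)
  2380: Mon (+2)
Sunday years: 2357, 2363, 2368, 2374 — 4 in total.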